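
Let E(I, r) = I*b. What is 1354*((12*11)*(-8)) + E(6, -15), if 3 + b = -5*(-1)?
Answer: -1429812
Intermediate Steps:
b = 2 (b = -3 - 5*(-1) = -3 + 5 = 2)
E(I, r) = 2*I (E(I, r) = I*2 = 2*I)
1354*((12*11)*(-8)) + E(6, -15) = 1354*((12*11)*(-8)) + 2*6 = 1354*(132*(-8)) + 12 = 1354*(-1056) + 12 = -1429824 + 12 = -1429812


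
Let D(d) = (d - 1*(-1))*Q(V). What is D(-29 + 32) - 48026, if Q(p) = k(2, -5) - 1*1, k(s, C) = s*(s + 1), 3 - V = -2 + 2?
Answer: -48006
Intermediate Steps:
V = 3 (V = 3 - (-2 + 2) = 3 - 1*0 = 3 + 0 = 3)
k(s, C) = s*(1 + s)
Q(p) = 5 (Q(p) = 2*(1 + 2) - 1*1 = 2*3 - 1 = 6 - 1 = 5)
D(d) = 5 + 5*d (D(d) = (d - 1*(-1))*5 = (d + 1)*5 = (1 + d)*5 = 5 + 5*d)
D(-29 + 32) - 48026 = (5 + 5*(-29 + 32)) - 48026 = (5 + 5*3) - 48026 = (5 + 15) - 48026 = 20 - 48026 = -48006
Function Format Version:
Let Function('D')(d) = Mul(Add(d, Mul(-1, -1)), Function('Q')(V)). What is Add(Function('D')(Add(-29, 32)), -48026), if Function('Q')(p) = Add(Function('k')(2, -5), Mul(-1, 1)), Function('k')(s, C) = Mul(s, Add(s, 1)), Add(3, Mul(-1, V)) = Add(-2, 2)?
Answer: -48006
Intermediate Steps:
V = 3 (V = Add(3, Mul(-1, Add(-2, 2))) = Add(3, Mul(-1, 0)) = Add(3, 0) = 3)
Function('k')(s, C) = Mul(s, Add(1, s))
Function('Q')(p) = 5 (Function('Q')(p) = Add(Mul(2, Add(1, 2)), Mul(-1, 1)) = Add(Mul(2, 3), -1) = Add(6, -1) = 5)
Function('D')(d) = Add(5, Mul(5, d)) (Function('D')(d) = Mul(Add(d, Mul(-1, -1)), 5) = Mul(Add(d, 1), 5) = Mul(Add(1, d), 5) = Add(5, Mul(5, d)))
Add(Function('D')(Add(-29, 32)), -48026) = Add(Add(5, Mul(5, Add(-29, 32))), -48026) = Add(Add(5, Mul(5, 3)), -48026) = Add(Add(5, 15), -48026) = Add(20, -48026) = -48006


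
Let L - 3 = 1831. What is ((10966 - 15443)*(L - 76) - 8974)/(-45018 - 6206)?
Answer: 1969885/12806 ≈ 153.83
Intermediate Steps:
L = 1834 (L = 3 + 1831 = 1834)
((10966 - 15443)*(L - 76) - 8974)/(-45018 - 6206) = ((10966 - 15443)*(1834 - 76) - 8974)/(-45018 - 6206) = (-4477*1758 - 8974)/(-51224) = (-7870566 - 8974)*(-1/51224) = -7879540*(-1/51224) = 1969885/12806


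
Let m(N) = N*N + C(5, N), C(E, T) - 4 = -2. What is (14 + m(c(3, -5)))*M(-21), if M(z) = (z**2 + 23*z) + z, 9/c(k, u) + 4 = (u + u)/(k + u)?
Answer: -6111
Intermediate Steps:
c(k, u) = 9/(-4 + 2*u/(k + u)) (c(k, u) = 9/(-4 + (u + u)/(k + u)) = 9/(-4 + (2*u)/(k + u)) = 9/(-4 + 2*u/(k + u)))
C(E, T) = 2 (C(E, T) = 4 - 2 = 2)
M(z) = z**2 + 24*z
m(N) = 2 + N**2 (m(N) = N*N + 2 = N**2 + 2 = 2 + N**2)
(14 + m(c(3, -5)))*M(-21) = (14 + (2 + (9*(-1*3 - 1*(-5))/(2*(-5 + 2*3)))**2))*(-21*(24 - 21)) = (14 + (2 + (9*(-3 + 5)/(2*(-5 + 6)))**2))*(-21*3) = (14 + (2 + ((9/2)*2/1)**2))*(-63) = (14 + (2 + ((9/2)*1*2)**2))*(-63) = (14 + (2 + 9**2))*(-63) = (14 + (2 + 81))*(-63) = (14 + 83)*(-63) = 97*(-63) = -6111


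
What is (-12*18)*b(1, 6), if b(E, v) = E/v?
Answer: -36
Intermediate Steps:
(-12*18)*b(1, 6) = (-12*18)*(1/6) = -216/6 = -216*1/6 = -36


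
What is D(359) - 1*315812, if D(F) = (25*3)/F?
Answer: -113376433/359 ≈ -3.1581e+5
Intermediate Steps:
D(F) = 75/F
D(359) - 1*315812 = 75/359 - 1*315812 = 75*(1/359) - 315812 = 75/359 - 315812 = -113376433/359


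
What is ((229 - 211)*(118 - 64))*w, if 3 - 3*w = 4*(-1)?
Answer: 2268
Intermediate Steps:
w = 7/3 (w = 1 - 4*(-1)/3 = 1 - ⅓*(-4) = 1 + 4/3 = 7/3 ≈ 2.3333)
((229 - 211)*(118 - 64))*w = ((229 - 211)*(118 - 64))*(7/3) = (18*54)*(7/3) = 972*(7/3) = 2268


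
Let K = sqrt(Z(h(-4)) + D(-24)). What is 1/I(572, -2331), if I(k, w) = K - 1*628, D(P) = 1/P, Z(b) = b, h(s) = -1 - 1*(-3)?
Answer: -15072/9465169 - 2*sqrt(282)/9465169 ≈ -0.0015959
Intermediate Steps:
h(s) = 2 (h(s) = -1 + 3 = 2)
K = sqrt(282)/12 (K = sqrt(2 + 1/(-24)) = sqrt(2 - 1/24) = sqrt(47/24) = sqrt(282)/12 ≈ 1.3994)
I(k, w) = -628 + sqrt(282)/12 (I(k, w) = sqrt(282)/12 - 1*628 = sqrt(282)/12 - 628 = -628 + sqrt(282)/12)
1/I(572, -2331) = 1/(-628 + sqrt(282)/12)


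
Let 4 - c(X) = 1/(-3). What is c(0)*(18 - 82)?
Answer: -832/3 ≈ -277.33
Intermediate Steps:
c(X) = 13/3 (c(X) = 4 - 1/(-3) = 4 - 1*(-⅓) = 4 + ⅓ = 13/3)
c(0)*(18 - 82) = 13*(18 - 82)/3 = (13/3)*(-64) = -832/3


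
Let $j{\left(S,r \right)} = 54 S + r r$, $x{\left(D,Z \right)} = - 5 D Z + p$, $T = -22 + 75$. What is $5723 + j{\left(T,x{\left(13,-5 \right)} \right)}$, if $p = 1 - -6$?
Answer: $118809$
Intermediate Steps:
$p = 7$ ($p = 1 + 6 = 7$)
$T = 53$
$x{\left(D,Z \right)} = 7 - 5 D Z$ ($x{\left(D,Z \right)} = - 5 D Z + 7 = 7 - 5 D Z$)
$j{\left(S,r \right)} = r^{2} + 54 S$ ($j{\left(S,r \right)} = 54 S + r^{2} = r^{2} + 54 S$)
$5723 + j{\left(T,x{\left(13,-5 \right)} \right)} = 5723 + \left(\left(7 - 65 \left(-5\right)\right)^{2} + 54 \cdot 53\right) = 5723 + \left(\left(7 + 325\right)^{2} + 2862\right) = 5723 + \left(332^{2} + 2862\right) = 5723 + \left(110224 + 2862\right) = 5723 + 113086 = 118809$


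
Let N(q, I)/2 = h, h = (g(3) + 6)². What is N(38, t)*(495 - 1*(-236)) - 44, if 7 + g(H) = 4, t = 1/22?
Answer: 13114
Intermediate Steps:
t = 1/22 ≈ 0.045455
g(H) = -3 (g(H) = -7 + 4 = -3)
h = 9 (h = (-3 + 6)² = 3² = 9)
N(q, I) = 18 (N(q, I) = 2*9 = 18)
N(38, t)*(495 - 1*(-236)) - 44 = 18*(495 - 1*(-236)) - 44 = 18*(495 + 236) - 44 = 18*731 - 44 = 13158 - 44 = 13114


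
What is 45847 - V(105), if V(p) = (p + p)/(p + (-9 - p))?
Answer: 137611/3 ≈ 45870.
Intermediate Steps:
V(p) = -2*p/9 (V(p) = (2*p)/(-9) = (2*p)*(-⅑) = -2*p/9)
45847 - V(105) = 45847 - (-2)*105/9 = 45847 - 1*(-70/3) = 45847 + 70/3 = 137611/3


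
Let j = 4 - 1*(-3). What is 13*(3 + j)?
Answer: 130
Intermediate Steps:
j = 7 (j = 4 + 3 = 7)
13*(3 + j) = 13*(3 + 7) = 13*10 = 130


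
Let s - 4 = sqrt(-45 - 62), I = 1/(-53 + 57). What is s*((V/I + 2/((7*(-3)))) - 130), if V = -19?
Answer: -17312/21 - 4328*I*sqrt(107)/21 ≈ -824.38 - 2131.9*I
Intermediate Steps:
I = 1/4 ≈ 0.25000
s = 4 + I*sqrt(107) (s = 4 + sqrt(-45 - 62) = 4 + sqrt(-107) = 4 + I*sqrt(107) ≈ 4.0 + 10.344*I)
s*((V/I + 2/((7*(-3)))) - 130) = (4 + I*sqrt(107))*((-19/1/4 + 2/((7*(-3)))) - 130) = (4 + I*sqrt(107))*((-19*4 + 2/(-21)) - 130) = (4 + I*sqrt(107))*((-76 + 2*(-1/21)) - 130) = (4 + I*sqrt(107))*((-76 - 2/21) - 130) = (4 + I*sqrt(107))*(-1598/21 - 130) = (4 + I*sqrt(107))*(-4328/21) = -17312/21 - 4328*I*sqrt(107)/21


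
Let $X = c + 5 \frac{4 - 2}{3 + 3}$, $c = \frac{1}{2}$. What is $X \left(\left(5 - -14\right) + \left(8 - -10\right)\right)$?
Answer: $\frac{481}{6} \approx 80.167$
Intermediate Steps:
$c = \frac{1}{2} \approx 0.5$
$X = \frac{13}{6}$ ($X = \frac{1}{2} + 5 \frac{4 - 2}{3 + 3} = \frac{1}{2} + 5 \cdot \frac{2}{6} = \frac{1}{2} + 5 \cdot 2 \cdot \frac{1}{6} = \frac{1}{2} + 5 \cdot \frac{1}{3} = \frac{1}{2} + \frac{5}{3} = \frac{13}{6} \approx 2.1667$)
$X \left(\left(5 - -14\right) + \left(8 - -10\right)\right) = \frac{13 \left(\left(5 - -14\right) + \left(8 - -10\right)\right)}{6} = \frac{13 \left(\left(5 + 14\right) + \left(8 + 10\right)\right)}{6} = \frac{13 \left(19 + 18\right)}{6} = \frac{13}{6} \cdot 37 = \frac{481}{6}$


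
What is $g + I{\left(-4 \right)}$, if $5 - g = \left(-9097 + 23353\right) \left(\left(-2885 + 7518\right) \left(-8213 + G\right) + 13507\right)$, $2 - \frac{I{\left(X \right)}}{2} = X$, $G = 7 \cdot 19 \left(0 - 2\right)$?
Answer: $559828843217$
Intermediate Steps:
$G = -266$ ($G = 133 \left(0 - 2\right) = 133 \left(-2\right) = -266$)
$I{\left(X \right)} = 4 - 2 X$
$g = 559828843205$ ($g = 5 - \left(-9097 + 23353\right) \left(\left(-2885 + 7518\right) \left(-8213 - 266\right) + 13507\right) = 5 - 14256 \left(4633 \left(-8479\right) + 13507\right) = 5 - 14256 \left(-39283207 + 13507\right) = 5 - 14256 \left(-39269700\right) = 5 - -559828843200 = 5 + 559828843200 = 559828843205$)
$g + I{\left(-4 \right)} = 559828843205 + \left(4 - -8\right) = 559828843205 + \left(4 + 8\right) = 559828843205 + 12 = 559828843217$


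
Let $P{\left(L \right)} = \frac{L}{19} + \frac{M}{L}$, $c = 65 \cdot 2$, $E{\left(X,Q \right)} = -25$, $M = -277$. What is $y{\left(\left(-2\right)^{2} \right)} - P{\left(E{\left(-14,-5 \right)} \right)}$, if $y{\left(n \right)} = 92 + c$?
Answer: $\frac{100812}{475} \approx 212.24$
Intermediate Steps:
$c = 130$
$y{\left(n \right)} = 222$ ($y{\left(n \right)} = 92 + 130 = 222$)
$P{\left(L \right)} = - \frac{277}{L} + \frac{L}{19}$ ($P{\left(L \right)} = \frac{L}{19} - \frac{277}{L} = - \frac{277}{L} + \frac{L}{19}$)
$y{\left(\left(-2\right)^{2} \right)} - P{\left(E{\left(-14,-5 \right)} \right)} = 222 - \left(- \frac{277}{-25} + \frac{1}{19} \left(-25\right)\right) = 222 - \left(\left(-277\right) \left(- \frac{1}{25}\right) - \frac{25}{19}\right) = 222 - \left(\frac{277}{25} - \frac{25}{19}\right) = 222 - \frac{4638}{475} = \frac{100812}{475}$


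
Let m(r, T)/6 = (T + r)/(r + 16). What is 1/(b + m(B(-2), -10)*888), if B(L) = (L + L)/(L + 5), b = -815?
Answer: -11/54253 ≈ -0.00020275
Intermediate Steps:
B(L) = 2*L/(5 + L) (B(L) = (2*L)/(5 + L) = 2*L/(5 + L))
m(r, T) = 6*(T + r)/(16 + r) (m(r, T) = 6*((T + r)/(r + 16)) = 6*((T + r)/(16 + r)) = 6*(T + r)/(16 + r))
1/(b + m(B(-2), -10)*888) = 1/(-815 + (6*(-10 + 2*(-2)/(5 - 2))/(16 + 2*(-2)/(5 - 2)))*888) = 1/(-815 + (6*(-10 + 2*(-2)/3)/(16 + 2*(-2)/3))*888) = 1/(-815 + (6*(-10 + 2*(-2)*(⅓))/(16 + 2*(-2)*(⅓)))*888) = 1/(-815 + (6*(-10 - 4/3)/(16 - 4/3))*888) = 1/(-815 + (6*(-34/3)/(44/3))*888) = 1/(-815 + (6*(3/44)*(-34/3))*888) = 1/(-815 - 51/11*888) = 1/(-815 - 45288/11) = 1/(-54253/11) = -11/54253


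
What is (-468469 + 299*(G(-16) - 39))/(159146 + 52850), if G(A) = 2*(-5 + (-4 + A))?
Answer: -123770/52999 ≈ -2.3353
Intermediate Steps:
G(A) = -18 + 2*A (G(A) = 2*(-9 + A) = -18 + 2*A)
(-468469 + 299*(G(-16) - 39))/(159146 + 52850) = (-468469 + 299*((-18 + 2*(-16)) - 39))/(159146 + 52850) = (-468469 + 299*((-18 - 32) - 39))/211996 = (-468469 + 299*(-50 - 39))*(1/211996) = (-468469 + 299*(-89))*(1/211996) = (-468469 - 26611)*(1/211996) = -495080*1/211996 = -123770/52999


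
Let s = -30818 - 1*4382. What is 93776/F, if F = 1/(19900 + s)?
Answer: -1434772800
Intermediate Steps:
s = -35200 (s = -30818 - 4382 = -35200)
F = -1/15300 (F = 1/(19900 - 35200) = 1/(-15300) = -1/15300 ≈ -6.5360e-5)
93776/F = 93776/(-1/15300) = 93776*(-15300) = -1434772800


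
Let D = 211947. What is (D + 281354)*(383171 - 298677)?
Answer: 41680974694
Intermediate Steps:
(D + 281354)*(383171 - 298677) = (211947 + 281354)*(383171 - 298677) = 493301*84494 = 41680974694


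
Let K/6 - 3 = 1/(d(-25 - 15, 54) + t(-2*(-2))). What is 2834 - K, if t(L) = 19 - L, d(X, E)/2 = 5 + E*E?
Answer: 16493306/5857 ≈ 2816.0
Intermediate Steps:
d(X, E) = 10 + 2*E**2 (d(X, E) = 2*(5 + E*E) = 2*(5 + E**2) = 10 + 2*E**2)
K = 105432/5857 (K = 18 + 6/((10 + 2*54**2) + (19 - (-2)*(-2))) = 18 + 6/((10 + 2*2916) + (19 - 1*4)) = 18 + 6/((10 + 5832) + (19 - 4)) = 18 + 6/(5842 + 15) = 18 + 6/5857 = 105432/5857 ≈ 18.001)
2834 - K = 2834 - 1*105432/5857 = 2834 - 105432/5857 = 16493306/5857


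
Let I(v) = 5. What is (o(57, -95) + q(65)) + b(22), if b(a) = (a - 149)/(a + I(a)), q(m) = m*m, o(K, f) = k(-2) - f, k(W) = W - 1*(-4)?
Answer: 116567/27 ≈ 4317.3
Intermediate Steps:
k(W) = 4 + W (k(W) = W + 4 = 4 + W)
o(K, f) = 2 - f (o(K, f) = (4 - 2) - f = 2 - f)
q(m) = m²
b(a) = (-149 + a)/(5 + a) (b(a) = (a - 149)/(a + 5) = (-149 + a)/(5 + a))
(o(57, -95) + q(65)) + b(22) = ((2 - 1*(-95)) + 65²) + (-149 + 22)/(5 + 22) = ((2 + 95) + 4225) - 127/27 = (97 + 4225) + (1/27)*(-127) = 4322 - 127/27 = 116567/27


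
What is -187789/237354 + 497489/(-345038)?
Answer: -45718836272/20474037363 ≈ -2.2330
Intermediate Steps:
-187789/237354 + 497489/(-345038) = -187789*1/237354 + 497489*(-1/345038) = -187789/237354 - 497489/345038 = -45718836272/20474037363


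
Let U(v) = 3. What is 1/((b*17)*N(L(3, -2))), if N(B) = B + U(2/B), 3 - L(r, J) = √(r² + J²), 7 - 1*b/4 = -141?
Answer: 3/115736 + √13/231472 ≈ 4.1498e-5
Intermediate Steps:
b = 592 (b = 28 - 4*(-141) = 28 + 564 = 592)
L(r, J) = 3 - √(J² + r²) (L(r, J) = 3 - √(r² + J²) = 3 - √(J² + r²))
N(B) = 3 + B (N(B) = B + 3 = 3 + B)
1/((b*17)*N(L(3, -2))) = 1/((592*17)*(3 + (3 - √((-2)² + 3²)))) = 1/(10064*(3 + (3 - √(4 + 9)))) = 1/(10064*(3 + (3 - √13))) = 1/(10064*(6 - √13)) = 1/(60384 - 10064*√13)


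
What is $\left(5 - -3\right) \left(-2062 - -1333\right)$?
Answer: $-5832$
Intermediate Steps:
$\left(5 - -3\right) \left(-2062 - -1333\right) = \left(5 + 3\right) \left(-2062 + 1333\right) = 8 \left(-729\right) = -5832$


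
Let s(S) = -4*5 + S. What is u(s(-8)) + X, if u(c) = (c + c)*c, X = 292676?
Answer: 294244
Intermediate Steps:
s(S) = -20 + S
u(c) = 2*c² (u(c) = (2*c)*c = 2*c²)
u(s(-8)) + X = 2*(-20 - 8)² + 292676 = 2*(-28)² + 292676 = 2*784 + 292676 = 1568 + 292676 = 294244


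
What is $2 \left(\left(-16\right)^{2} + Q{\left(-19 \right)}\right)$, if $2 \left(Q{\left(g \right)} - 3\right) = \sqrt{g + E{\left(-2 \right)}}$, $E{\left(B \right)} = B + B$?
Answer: $518 + i \sqrt{23} \approx 518.0 + 4.7958 i$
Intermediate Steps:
$E{\left(B \right)} = 2 B$
$Q{\left(g \right)} = 3 + \frac{\sqrt{-4 + g}}{2}$ ($Q{\left(g \right)} = 3 + \frac{\sqrt{g + 2 \left(-2\right)}}{2} = 3 + \frac{\sqrt{g - 4}}{2} = 3 + \frac{\sqrt{-4 + g}}{2}$)
$2 \left(\left(-16\right)^{2} + Q{\left(-19 \right)}\right) = 2 \left(\left(-16\right)^{2} + \left(3 + \frac{\sqrt{-4 - 19}}{2}\right)\right) = 2 \left(256 + \left(3 + \frac{\sqrt{-23}}{2}\right)\right) = 2 \left(256 + \left(3 + \frac{i \sqrt{23}}{2}\right)\right) = 2 \left(259 + \frac{i \sqrt{23}}{2}\right) = 518 + i \sqrt{23}$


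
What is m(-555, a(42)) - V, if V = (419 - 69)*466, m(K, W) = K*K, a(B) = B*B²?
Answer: 144925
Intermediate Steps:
a(B) = B³
m(K, W) = K²
V = 163100 (V = 350*466 = 163100)
m(-555, a(42)) - V = (-555)² - 1*163100 = 308025 - 163100 = 144925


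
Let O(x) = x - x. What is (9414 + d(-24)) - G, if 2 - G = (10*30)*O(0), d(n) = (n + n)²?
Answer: 11716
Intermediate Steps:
O(x) = 0
d(n) = 4*n² (d(n) = (2*n)² = 4*n²)
G = 2 (G = 2 - 10*30*0 = 2 - 300*0 = 2 - 1*0 = 2 + 0 = 2)
(9414 + d(-24)) - G = (9414 + 4*(-24)²) - 1*2 = (9414 + 4*576) - 2 = (9414 + 2304) - 2 = 11718 - 2 = 11716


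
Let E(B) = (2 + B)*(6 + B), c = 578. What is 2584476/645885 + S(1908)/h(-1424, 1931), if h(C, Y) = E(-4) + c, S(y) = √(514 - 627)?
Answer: 287164/71765 + I*√113/574 ≈ 4.0014 + 0.018519*I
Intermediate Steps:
S(y) = I*√113 (S(y) = √(-113) = I*√113)
h(C, Y) = 574 (h(C, Y) = (12 + (-4)² + 8*(-4)) + 578 = (12 + 16 - 32) + 578 = -4 + 578 = 574)
2584476/645885 + S(1908)/h(-1424, 1931) = 2584476/645885 + (I*√113)/574 = 2584476*(1/645885) + (I*√113)*(1/574) = 287164/71765 + I*√113/574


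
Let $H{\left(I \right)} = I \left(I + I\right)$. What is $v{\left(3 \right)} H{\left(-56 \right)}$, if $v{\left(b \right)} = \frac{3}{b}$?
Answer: $6272$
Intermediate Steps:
$H{\left(I \right)} = 2 I^{2}$ ($H{\left(I \right)} = I 2 I = 2 I^{2}$)
$v{\left(3 \right)} H{\left(-56 \right)} = \frac{3}{3} \cdot 2 \left(-56\right)^{2} = 3 \cdot \frac{1}{3} \cdot 2 \cdot 3136 = 1 \cdot 6272 = 6272$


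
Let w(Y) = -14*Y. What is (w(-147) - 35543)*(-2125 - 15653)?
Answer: 595296330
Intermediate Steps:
(w(-147) - 35543)*(-2125 - 15653) = (-14*(-147) - 35543)*(-2125 - 15653) = (2058 - 35543)*(-17778) = -33485*(-17778) = 595296330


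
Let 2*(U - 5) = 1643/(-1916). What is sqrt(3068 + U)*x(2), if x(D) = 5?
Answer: 5*sqrt(11279581094)/1916 ≈ 277.15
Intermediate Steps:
U = 17517/3832 (U = 5 + (1643/(-1916))/2 = 5 + (1643*(-1/1916))/2 = 5 + (1/2)*(-1643/1916) = 5 - 1643/3832 = 17517/3832 ≈ 4.5712)
sqrt(3068 + U)*x(2) = sqrt(3068 + 17517/3832)*5 = sqrt(11774093/3832)*5 = (sqrt(11279581094)/1916)*5 = 5*sqrt(11279581094)/1916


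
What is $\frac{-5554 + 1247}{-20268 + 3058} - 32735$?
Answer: $- \frac{563365043}{17210} \approx -32735.0$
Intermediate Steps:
$\frac{-5554 + 1247}{-20268 + 3058} - 32735 = - \frac{4307}{-17210} - 32735 = \left(-4307\right) \left(- \frac{1}{17210}\right) - 32735 = \frac{4307}{17210} - 32735 = - \frac{563365043}{17210}$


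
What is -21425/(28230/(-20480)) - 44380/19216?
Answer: 210760512415/13561692 ≈ 15541.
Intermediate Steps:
-21425/(28230/(-20480)) - 44380/19216 = -21425/(28230*(-1/20480)) - 44380*1/19216 = -21425/(-2823/2048) - 11095/4804 = -21425*(-2048/2823) - 11095/4804 = 43878400/2823 - 11095/4804 = 210760512415/13561692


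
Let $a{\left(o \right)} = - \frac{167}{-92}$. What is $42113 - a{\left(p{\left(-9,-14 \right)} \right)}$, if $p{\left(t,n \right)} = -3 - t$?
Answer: $\frac{3874229}{92} \approx 42111.0$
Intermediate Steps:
$a{\left(o \right)} = \frac{167}{92}$ ($a{\left(o \right)} = \left(-167\right) \left(- \frac{1}{92}\right) = \frac{167}{92}$)
$42113 - a{\left(p{\left(-9,-14 \right)} \right)} = 42113 - \frac{167}{92} = \frac{3874229}{92}$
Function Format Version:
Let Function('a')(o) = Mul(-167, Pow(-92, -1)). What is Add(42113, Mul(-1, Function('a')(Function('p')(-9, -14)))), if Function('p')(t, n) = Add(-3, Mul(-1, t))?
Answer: Rational(3874229, 92) ≈ 42111.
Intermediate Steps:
Function('a')(o) = Rational(167, 92) (Function('a')(o) = Mul(-167, Rational(-1, 92)) = Rational(167, 92))
Add(42113, Mul(-1, Function('a')(Function('p')(-9, -14)))) = Add(42113, Mul(-1, Rational(167, 92))) = Add(42113, Rational(-167, 92)) = Rational(3874229, 92)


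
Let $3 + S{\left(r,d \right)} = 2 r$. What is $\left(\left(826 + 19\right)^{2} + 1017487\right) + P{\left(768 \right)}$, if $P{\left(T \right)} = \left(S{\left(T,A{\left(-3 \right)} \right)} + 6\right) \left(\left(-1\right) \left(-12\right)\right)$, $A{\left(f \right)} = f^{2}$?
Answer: $1749980$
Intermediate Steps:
$S{\left(r,d \right)} = -3 + 2 r$
$P{\left(T \right)} = 36 + 24 T$ ($P{\left(T \right)} = \left(\left(-3 + 2 T\right) + 6\right) \left(\left(-1\right) \left(-12\right)\right) = \left(3 + 2 T\right) 12 = 36 + 24 T$)
$\left(\left(826 + 19\right)^{2} + 1017487\right) + P{\left(768 \right)} = \left(\left(826 + 19\right)^{2} + 1017487\right) + \left(36 + 24 \cdot 768\right) = \left(845^{2} + 1017487\right) + \left(36 + 18432\right) = \left(714025 + 1017487\right) + 18468 = 1731512 + 18468 = 1749980$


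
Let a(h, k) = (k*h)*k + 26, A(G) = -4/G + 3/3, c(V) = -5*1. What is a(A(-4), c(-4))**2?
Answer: 5776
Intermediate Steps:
c(V) = -5
A(G) = 1 - 4/G (A(G) = -4/G + 3*(1/3) = -4/G + 1 = 1 - 4/G)
a(h, k) = 26 + h*k**2 (a(h, k) = (h*k)*k + 26 = h*k**2 + 26 = 26 + h*k**2)
a(A(-4), c(-4))**2 = (26 + ((-4 - 4)/(-4))*(-5)**2)**2 = (26 - 1/4*(-8)*25)**2 = (26 + 2*25)**2 = (26 + 50)**2 = 76**2 = 5776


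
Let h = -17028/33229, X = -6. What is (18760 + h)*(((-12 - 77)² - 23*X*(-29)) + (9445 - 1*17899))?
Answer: -2826933119420/33229 ≈ -8.5074e+7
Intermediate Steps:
h = -17028/33229 (h = -17028*1/33229 = -17028/33229 ≈ -0.51244)
(18760 + h)*(((-12 - 77)² - 23*X*(-29)) + (9445 - 1*17899)) = (18760 - 17028/33229)*(((-12 - 77)² - 23*(-6)*(-29)) + (9445 - 1*17899)) = 623359012*(((-89)² - (-138)*(-29)) + (9445 - 17899))/33229 = 623359012*((7921 - 1*4002) - 8454)/33229 = 623359012*((7921 - 4002) - 8454)/33229 = 623359012*(3919 - 8454)/33229 = (623359012/33229)*(-4535) = -2826933119420/33229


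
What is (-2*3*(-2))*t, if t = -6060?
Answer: -72720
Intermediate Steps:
(-2*3*(-2))*t = (-2*3*(-2))*(-6060) = -6*(-2)*(-6060) = 12*(-6060) = -72720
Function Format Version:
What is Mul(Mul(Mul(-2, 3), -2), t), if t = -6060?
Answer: -72720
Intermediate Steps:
Mul(Mul(Mul(-2, 3), -2), t) = Mul(Mul(Mul(-2, 3), -2), -6060) = Mul(Mul(-6, -2), -6060) = Mul(12, -6060) = -72720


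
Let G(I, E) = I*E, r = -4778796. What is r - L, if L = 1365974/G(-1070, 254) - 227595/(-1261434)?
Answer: -68263544743590346/14284688855 ≈ -4.7788e+6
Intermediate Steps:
G(I, E) = E*I
L = -69217928234/14284688855 (L = 1365974/((254*(-1070))) - 227595/(-1261434) = 1365974/(-271780) - 227595*(-1/1261434) = 1365974*(-1/271780) + 75865/420478 = -682987/135890 + 75865/420478 = -69217928234/14284688855 ≈ -4.8456)
r - L = -4778796 - 1*(-69217928234/14284688855) = -4778796 + 69217928234/14284688855 = -68263544743590346/14284688855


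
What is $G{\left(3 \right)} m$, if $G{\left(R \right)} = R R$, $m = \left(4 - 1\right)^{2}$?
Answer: $81$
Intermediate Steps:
$m = 9$ ($m = 3^{2} = 9$)
$G{\left(R \right)} = R^{2}$
$G{\left(3 \right)} m = 3^{2} \cdot 9 = 9 \cdot 9 = 81$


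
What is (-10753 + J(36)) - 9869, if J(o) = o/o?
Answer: -20621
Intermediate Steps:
J(o) = 1
(-10753 + J(36)) - 9869 = (-10753 + 1) - 9869 = -10752 - 9869 = -20621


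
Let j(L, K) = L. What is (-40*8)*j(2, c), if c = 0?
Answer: -640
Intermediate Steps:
(-40*8)*j(2, c) = -40*8*2 = -320*2 = -640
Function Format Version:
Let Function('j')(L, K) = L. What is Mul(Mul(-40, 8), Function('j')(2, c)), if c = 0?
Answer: -640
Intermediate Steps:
Mul(Mul(-40, 8), Function('j')(2, c)) = Mul(Mul(-40, 8), 2) = Mul(-320, 2) = -640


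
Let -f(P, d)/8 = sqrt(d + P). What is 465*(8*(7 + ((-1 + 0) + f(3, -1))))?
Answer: 22320 - 29760*sqrt(2) ≈ -19767.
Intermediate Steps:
f(P, d) = -8*sqrt(P + d) (f(P, d) = -8*sqrt(d + P) = -8*sqrt(P + d))
465*(8*(7 + ((-1 + 0) + f(3, -1)))) = 465*(8*(7 + ((-1 + 0) - 8*sqrt(3 - 1)))) = 465*(8*(7 + (-1 - 8*sqrt(2)))) = 465*(8*(6 - 8*sqrt(2))) = 465*(48 - 64*sqrt(2)) = 22320 - 29760*sqrt(2)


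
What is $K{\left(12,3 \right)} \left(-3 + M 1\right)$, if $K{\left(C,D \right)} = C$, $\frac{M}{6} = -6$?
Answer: $-468$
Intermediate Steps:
$M = -36$ ($M = 6 \left(-6\right) = -36$)
$K{\left(12,3 \right)} \left(-3 + M 1\right) = 12 \left(-3 - 36\right) = 12 \left(-39\right) = -468$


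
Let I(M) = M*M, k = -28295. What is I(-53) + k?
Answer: -25486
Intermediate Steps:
I(M) = M²
I(-53) + k = (-53)² - 28295 = 2809 - 28295 = -25486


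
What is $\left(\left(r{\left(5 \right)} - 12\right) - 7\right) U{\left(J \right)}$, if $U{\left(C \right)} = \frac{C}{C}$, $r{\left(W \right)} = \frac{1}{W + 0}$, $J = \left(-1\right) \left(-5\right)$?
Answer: $- \frac{94}{5} \approx -18.8$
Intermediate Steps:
$J = 5$
$r{\left(W \right)} = \frac{1}{W}$
$U{\left(C \right)} = 1$
$\left(\left(r{\left(5 \right)} - 12\right) - 7\right) U{\left(J \right)} = \left(\left(\frac{1}{5} - 12\right) - 7\right) 1 = \left(- \frac{59}{5} - 7\right) 1 = \left(- \frac{94}{5}\right) 1 = - \frac{94}{5}$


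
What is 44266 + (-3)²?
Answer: 44275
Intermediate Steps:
44266 + (-3)² = 44266 + 9 = 44275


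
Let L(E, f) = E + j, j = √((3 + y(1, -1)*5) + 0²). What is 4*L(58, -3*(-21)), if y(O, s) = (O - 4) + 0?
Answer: 232 + 8*I*√3 ≈ 232.0 + 13.856*I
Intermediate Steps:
y(O, s) = -4 + O (y(O, s) = (-4 + O) + 0 = -4 + O)
j = 2*I*√3 (j = √((3 + (-4 + 1)*5) + 0²) = √((3 - 3*5) + 0) = √((3 - 15) + 0) = √(-12 + 0) = √(-12) = 2*I*√3 ≈ 3.4641*I)
L(E, f) = E + 2*I*√3
4*L(58, -3*(-21)) = 4*(58 + 2*I*√3) = 232 + 8*I*√3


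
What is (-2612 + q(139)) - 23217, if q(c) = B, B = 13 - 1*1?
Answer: -25817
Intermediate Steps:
B = 12 (B = 13 - 1 = 12)
q(c) = 12
(-2612 + q(139)) - 23217 = (-2612 + 12) - 23217 = -2600 - 23217 = -25817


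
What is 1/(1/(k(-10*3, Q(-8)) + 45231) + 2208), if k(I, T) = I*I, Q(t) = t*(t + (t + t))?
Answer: 46131/101857249 ≈ 0.00045290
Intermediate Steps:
Q(t) = 3*t² (Q(t) = t*(t + 2*t) = t*(3*t) = 3*t²)
k(I, T) = I²
1/(1/(k(-10*3, Q(-8)) + 45231) + 2208) = 1/(1/((-10*3)² + 45231) + 2208) = 1/(1/((-30)² + 45231) + 2208) = 1/(1/(900 + 45231) + 2208) = 1/(1/46131 + 2208) = 1/(101857249/46131) = 46131/101857249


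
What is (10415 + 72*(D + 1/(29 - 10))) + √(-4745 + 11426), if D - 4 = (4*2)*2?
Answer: 225317/19 + √6681 ≈ 11941.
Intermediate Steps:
D = 20 (D = 4 + (4*2)*2 = 4 + 8*2 = 4 + 16 = 20)
(10415 + 72*(D + 1/(29 - 10))) + √(-4745 + 11426) = (10415 + 72*(20 + 1/(29 - 10))) + √(-4745 + 11426) = (10415 + 72*(20 + 1/19)) + √6681 = (10415 + 72*(381/19)) + √6681 = (10415 + 27432/19) + √6681 = 225317/19 + √6681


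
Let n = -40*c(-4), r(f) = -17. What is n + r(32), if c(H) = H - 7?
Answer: 423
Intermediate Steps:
c(H) = -7 + H
n = 440 (n = -40*(-7 - 4) = -40*(-11) = 440)
n + r(32) = 440 - 17 = 423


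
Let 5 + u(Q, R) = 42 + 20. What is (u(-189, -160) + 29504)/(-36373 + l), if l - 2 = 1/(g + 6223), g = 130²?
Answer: -683539003/841006632 ≈ -0.81276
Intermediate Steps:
g = 16900
u(Q, R) = 57 (u(Q, R) = -5 + (42 + 20) = -5 + 62 = 57)
l = 46247/23123 (l = 2 + 1/(16900 + 6223) = 2 + 1/23123 = 46247/23123 ≈ 2.0000)
(u(-189, -160) + 29504)/(-36373 + l) = (57 + 29504)/(-36373 + 46247/23123) = 29561/(-841006632/23123) = 29561*(-23123/841006632) = -683539003/841006632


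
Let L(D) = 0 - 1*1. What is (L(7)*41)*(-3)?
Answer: 123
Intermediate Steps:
L(D) = -1 (L(D) = 0 - 1 = -1)
(L(7)*41)*(-3) = -1*41*(-3) = -41*(-3) = 123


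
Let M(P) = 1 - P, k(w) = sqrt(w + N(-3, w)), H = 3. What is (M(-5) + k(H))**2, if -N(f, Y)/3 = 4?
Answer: 27 + 36*I ≈ 27.0 + 36.0*I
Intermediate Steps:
N(f, Y) = -12 (N(f, Y) = -3*4 = -12)
k(w) = sqrt(-12 + w) (k(w) = sqrt(w - 12) = sqrt(-12 + w))
(M(-5) + k(H))**2 = ((1 - 1*(-5)) + sqrt(-12 + 3))**2 = ((1 + 5) + sqrt(-9))**2 = (6 + 3*I)**2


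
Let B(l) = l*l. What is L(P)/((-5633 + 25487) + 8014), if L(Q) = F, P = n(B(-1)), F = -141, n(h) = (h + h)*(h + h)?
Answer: -141/27868 ≈ -0.0050596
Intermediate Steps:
B(l) = l²
n(h) = 4*h² (n(h) = (2*h)*(2*h) = 4*h²)
P = 4 (P = 4*((-1)²)² = 4*1² = 4*1 = 4)
L(Q) = -141
L(P)/((-5633 + 25487) + 8014) = -141/((-5633 + 25487) + 8014) = -141/(19854 + 8014) = -141/27868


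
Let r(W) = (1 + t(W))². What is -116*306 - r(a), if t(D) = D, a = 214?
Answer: -81721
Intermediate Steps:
r(W) = (1 + W)²
-116*306 - r(a) = -116*306 - (1 + 214)² = -35496 - 1*215² = -35496 - 1*46225 = -35496 - 46225 = -81721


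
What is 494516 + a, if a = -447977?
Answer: 46539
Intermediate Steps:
494516 + a = 494516 - 447977 = 46539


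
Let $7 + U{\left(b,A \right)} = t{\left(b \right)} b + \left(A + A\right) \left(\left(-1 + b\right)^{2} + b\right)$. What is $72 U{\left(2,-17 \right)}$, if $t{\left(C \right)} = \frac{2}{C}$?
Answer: $-7704$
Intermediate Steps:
$U{\left(b,A \right)} = -5 + 2 A \left(b + \left(-1 + b\right)^{2}\right)$ ($U{\left(b,A \right)} = -7 + \left(\frac{2}{b} b + \left(A + A\right) \left(\left(-1 + b\right)^{2} + b\right)\right) = -7 + \left(2 + 2 A \left(b + \left(-1 + b\right)^{2}\right)\right) = -5 + 2 A \left(b + \left(-1 + b\right)^{2}\right)$)
$72 U{\left(2,-17 \right)} = 72 \left(-5 + 2 \left(-17\right) 2 + 2 \left(-17\right) \left(-1 + 2\right)^{2}\right) = 72 \left(-5 - 68 + 2 \left(-17\right) 1^{2}\right) = 72 \left(-5 - 68 + 2 \left(-17\right) 1\right) = 72 \left(-5 - 68 - 34\right) = 72 \left(-107\right) = -7704$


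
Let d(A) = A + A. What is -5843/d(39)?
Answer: -5843/78 ≈ -74.910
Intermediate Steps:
d(A) = 2*A
-5843/d(39) = -5843/(2*39) = -5843/78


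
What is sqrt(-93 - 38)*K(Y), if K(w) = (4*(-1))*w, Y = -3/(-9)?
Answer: -4*I*sqrt(131)/3 ≈ -15.261*I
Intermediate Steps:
Y = 1/3 (Y = -3*(-1/9) = 1/3 ≈ 0.33333)
K(w) = -4*w
sqrt(-93 - 38)*K(Y) = sqrt(-93 - 38)*(-4*1/3) = sqrt(-131)*(-4/3) = (I*sqrt(131))*(-4/3) = -4*I*sqrt(131)/3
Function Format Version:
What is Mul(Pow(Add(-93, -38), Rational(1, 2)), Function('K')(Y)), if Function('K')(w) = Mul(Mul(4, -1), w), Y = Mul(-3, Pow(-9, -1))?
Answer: Mul(Rational(-4, 3), I, Pow(131, Rational(1, 2))) ≈ Mul(-15.261, I)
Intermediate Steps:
Y = Rational(1, 3) (Y = Mul(-3, Rational(-1, 9)) = Rational(1, 3) ≈ 0.33333)
Function('K')(w) = Mul(-4, w)
Mul(Pow(Add(-93, -38), Rational(1, 2)), Function('K')(Y)) = Mul(Pow(Add(-93, -38), Rational(1, 2)), Mul(-4, Rational(1, 3))) = Mul(Pow(-131, Rational(1, 2)), Rational(-4, 3)) = Mul(Mul(I, Pow(131, Rational(1, 2))), Rational(-4, 3)) = Mul(Rational(-4, 3), I, Pow(131, Rational(1, 2)))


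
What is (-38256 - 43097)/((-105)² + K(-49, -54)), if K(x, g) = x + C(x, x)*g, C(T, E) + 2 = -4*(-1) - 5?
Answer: -81353/11138 ≈ -7.3041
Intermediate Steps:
C(T, E) = -3 (C(T, E) = -2 + (-4*(-1) - 5) = -2 + (4 - 5) = -2 - 1 = -3)
K(x, g) = x - 3*g
(-38256 - 43097)/((-105)² + K(-49, -54)) = (-38256 - 43097)/((-105)² + (-49 - 3*(-54))) = -81353/(11025 + (-49 + 162)) = -81353/(11025 + 113) = -81353/11138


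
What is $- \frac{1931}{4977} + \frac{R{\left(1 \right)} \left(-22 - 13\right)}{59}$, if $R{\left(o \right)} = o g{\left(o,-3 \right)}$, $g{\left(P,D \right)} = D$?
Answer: $\frac{408656}{293643} \approx 1.3917$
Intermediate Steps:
$R{\left(o \right)} = - 3 o$ ($R{\left(o \right)} = o \left(-3\right) = - 3 o$)
$- \frac{1931}{4977} + \frac{R{\left(1 \right)} \left(-22 - 13\right)}{59} = - \frac{1931}{4977} + \frac{\left(-3\right) 1 \left(-22 - 13\right)}{59} = \left(-1931\right) \frac{1}{4977} + \left(-3\right) \left(-35\right) \frac{1}{59} = - \frac{1931}{4977} + 105 \cdot \frac{1}{59} = - \frac{1931}{4977} + \frac{105}{59} = \frac{408656}{293643}$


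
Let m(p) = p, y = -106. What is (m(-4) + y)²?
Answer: 12100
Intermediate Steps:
(m(-4) + y)² = (-4 - 106)² = (-110)² = 12100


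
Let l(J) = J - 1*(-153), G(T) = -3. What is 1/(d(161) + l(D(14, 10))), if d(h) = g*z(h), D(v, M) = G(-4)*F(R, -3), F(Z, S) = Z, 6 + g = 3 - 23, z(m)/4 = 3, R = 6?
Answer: -1/177 ≈ -0.0056497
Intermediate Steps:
z(m) = 12 (z(m) = 4*3 = 12)
g = -26 (g = -6 + (3 - 23) = -6 - 20 = -26)
D(v, M) = -18 (D(v, M) = -3*6 = -18)
l(J) = 153 + J (l(J) = J + 153 = 153 + J)
d(h) = -312 (d(h) = -26*12 = -312)
1/(d(161) + l(D(14, 10))) = 1/(-312 + (153 - 18)) = 1/(-312 + 135) = 1/(-177) = -1/177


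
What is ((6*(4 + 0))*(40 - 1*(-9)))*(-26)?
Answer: -30576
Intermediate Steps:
((6*(4 + 0))*(40 - 1*(-9)))*(-26) = ((6*4)*(40 + 9))*(-26) = (24*49)*(-26) = 1176*(-26) = -30576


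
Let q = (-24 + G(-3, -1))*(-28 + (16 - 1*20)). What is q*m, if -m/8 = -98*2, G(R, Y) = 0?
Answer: 1204224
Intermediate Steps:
m = 1568 (m = -(-784)*2 = -8*(-196) = 1568)
q = 768 (q = (-24 + 0)*(-28 + (16 - 1*20)) = -24*(-28 + (16 - 20)) = -24*(-28 - 4) = -24*(-32) = 768)
q*m = 768*1568 = 1204224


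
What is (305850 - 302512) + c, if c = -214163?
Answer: -210825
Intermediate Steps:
(305850 - 302512) + c = (305850 - 302512) - 214163 = 3338 - 214163 = -210825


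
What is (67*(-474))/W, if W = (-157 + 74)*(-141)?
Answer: -10586/3901 ≈ -2.7137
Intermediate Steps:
W = 11703 (W = -83*(-141) = 11703)
(67*(-474))/W = (67*(-474))/11703 = -31758*1/11703 = -10586/3901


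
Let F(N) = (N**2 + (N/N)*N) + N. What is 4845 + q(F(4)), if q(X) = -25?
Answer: 4820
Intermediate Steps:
F(N) = N**2 + 2*N (F(N) = (N**2 + 1*N) + N = (N**2 + N) + N = (N + N**2) + N = N**2 + 2*N)
4845 + q(F(4)) = 4845 - 25 = 4820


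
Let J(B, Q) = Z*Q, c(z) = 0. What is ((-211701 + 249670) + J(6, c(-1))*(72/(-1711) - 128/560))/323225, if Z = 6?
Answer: 37969/323225 ≈ 0.11747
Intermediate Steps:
J(B, Q) = 6*Q
((-211701 + 249670) + J(6, c(-1))*(72/(-1711) - 128/560))/323225 = ((-211701 + 249670) + (6*0)*(72/(-1711) - 128/560))/323225 = (37969 + 0*(72*(-1/1711) - 128*1/560))*(1/323225) = (37969 + 0*(-72/1711 - 8/35))*(1/323225) = (37969 + 0*(-16208/59885))*(1/323225) = (37969 + 0)*(1/323225) = 37969*(1/323225) = 37969/323225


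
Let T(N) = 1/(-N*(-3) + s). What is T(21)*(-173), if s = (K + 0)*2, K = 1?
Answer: -173/65 ≈ -2.6615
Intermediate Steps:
s = 2 (s = (1 + 0)*2 = 1*2 = 2)
T(N) = 1/(2 + 3*N) (T(N) = 1/(-N*(-3) + 2) = 1/(3*N + 2) = 1/(2 + 3*N))
T(21)*(-173) = -173/(2 + 3*21) = -173/(2 + 63) = -173/65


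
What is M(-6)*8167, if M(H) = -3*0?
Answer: 0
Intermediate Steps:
M(H) = 0
M(-6)*8167 = 0*8167 = 0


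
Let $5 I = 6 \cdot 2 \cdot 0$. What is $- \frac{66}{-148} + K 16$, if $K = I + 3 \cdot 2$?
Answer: $\frac{7137}{74} \approx 96.446$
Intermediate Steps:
$I = 0$ ($I = \frac{6 \cdot 2 \cdot 0}{5} = \frac{12 \cdot 0}{5} = \frac{1}{5} \cdot 0 = 0$)
$K = 6$ ($K = 0 + 3 \cdot 2 = 0 + 6 = 6$)
$- \frac{66}{-148} + K 16 = - \frac{66}{-148} + 6 \cdot 16 = \left(-66\right) \left(- \frac{1}{148}\right) + 96 = \frac{33}{74} + 96 = \frac{7137}{74}$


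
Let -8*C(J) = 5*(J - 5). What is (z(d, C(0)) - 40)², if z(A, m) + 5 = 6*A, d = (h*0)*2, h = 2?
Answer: 2025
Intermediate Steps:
d = 0 (d = (2*0)*2 = 0*2 = 0)
C(J) = 25/8 - 5*J/8 (C(J) = -5*(J - 5)/8 = -5*(-5 + J)/8 = -(-25 + 5*J)/8 = 25/8 - 5*J/8)
z(A, m) = -5 + 6*A
(z(d, C(0)) - 40)² = ((-5 + 6*0) - 40)² = ((-5 + 0) - 40)² = (-5 - 40)² = (-45)² = 2025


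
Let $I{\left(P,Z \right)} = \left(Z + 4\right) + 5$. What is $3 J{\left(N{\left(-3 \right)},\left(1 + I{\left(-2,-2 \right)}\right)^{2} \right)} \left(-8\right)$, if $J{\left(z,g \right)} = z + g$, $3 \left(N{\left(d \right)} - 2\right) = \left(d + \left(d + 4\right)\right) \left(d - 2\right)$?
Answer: $-1664$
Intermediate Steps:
$I{\left(P,Z \right)} = 9 + Z$ ($I{\left(P,Z \right)} = \left(4 + Z\right) + 5 = 9 + Z$)
$N{\left(d \right)} = 2 + \frac{\left(-2 + d\right) \left(4 + 2 d\right)}{3}$ ($N{\left(d \right)} = 2 + \frac{\left(d + \left(d + 4\right)\right) \left(d - 2\right)}{3} = 2 + \frac{\left(d + \left(4 + d\right)\right) \left(-2 + d\right)}{3} = 2 + \frac{\left(4 + 2 d\right) \left(-2 + d\right)}{3} = 2 + \frac{\left(-2 + d\right) \left(4 + 2 d\right)}{3}$)
$J{\left(z,g \right)} = g + z$
$3 J{\left(N{\left(-3 \right)},\left(1 + I{\left(-2,-2 \right)}\right)^{2} \right)} \left(-8\right) = 3 \left(\left(1 + \left(9 - 2\right)\right)^{2} - \left(\frac{2}{3} - \frac{2 \left(-3\right)^{2}}{3}\right)\right) \left(-8\right) = 3 \left(\left(1 + 7\right)^{2} + \left(- \frac{2}{3} + \frac{2}{3} \cdot 9\right)\right) \left(-8\right) = 3 \left(8^{2} + \left(- \frac{2}{3} + 6\right)\right) \left(-8\right) = 3 \left(64 + \frac{16}{3}\right) \left(-8\right) = 3 \cdot \frac{208}{3} \left(-8\right) = 208 \left(-8\right) = -1664$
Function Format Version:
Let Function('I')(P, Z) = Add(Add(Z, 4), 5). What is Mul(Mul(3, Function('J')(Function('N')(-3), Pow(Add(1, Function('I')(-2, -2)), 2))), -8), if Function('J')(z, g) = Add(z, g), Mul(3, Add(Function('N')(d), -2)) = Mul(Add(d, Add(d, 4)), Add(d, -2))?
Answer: -1664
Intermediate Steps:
Function('I')(P, Z) = Add(9, Z) (Function('I')(P, Z) = Add(Add(4, Z), 5) = Add(9, Z))
Function('N')(d) = Add(2, Mul(Rational(1, 3), Add(-2, d), Add(4, Mul(2, d)))) (Function('N')(d) = Add(2, Mul(Rational(1, 3), Mul(Add(d, Add(d, 4)), Add(d, -2)))) = Add(2, Mul(Rational(1, 3), Mul(Add(d, Add(4, d)), Add(-2, d)))) = Add(2, Mul(Rational(1, 3), Mul(Add(4, Mul(2, d)), Add(-2, d)))) = Add(2, Mul(Rational(1, 3), Mul(Add(-2, d), Add(4, Mul(2, d))))) = Add(2, Mul(Rational(1, 3), Add(-2, d), Add(4, Mul(2, d)))))
Function('J')(z, g) = Add(g, z)
Mul(Mul(3, Function('J')(Function('N')(-3), Pow(Add(1, Function('I')(-2, -2)), 2))), -8) = Mul(Mul(3, Add(Pow(Add(1, Add(9, -2)), 2), Add(Rational(-2, 3), Mul(Rational(2, 3), Pow(-3, 2))))), -8) = Mul(Mul(3, Add(Pow(Add(1, 7), 2), Add(Rational(-2, 3), Mul(Rational(2, 3), 9)))), -8) = Mul(Mul(3, Add(Pow(8, 2), Add(Rational(-2, 3), 6))), -8) = Mul(Mul(3, Add(64, Rational(16, 3))), -8) = Mul(Mul(3, Rational(208, 3)), -8) = Mul(208, -8) = -1664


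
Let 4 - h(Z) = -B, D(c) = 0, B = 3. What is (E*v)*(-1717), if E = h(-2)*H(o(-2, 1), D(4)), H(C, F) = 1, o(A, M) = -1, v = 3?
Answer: -36057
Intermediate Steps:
h(Z) = 7 (h(Z) = 4 - (-1)*3 = 4 - 1*(-3) = 4 + 3 = 7)
E = 7 (E = 7*1 = 7)
(E*v)*(-1717) = (7*3)*(-1717) = 21*(-1717) = -36057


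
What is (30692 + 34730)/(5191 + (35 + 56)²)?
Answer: 32711/6736 ≈ 4.8561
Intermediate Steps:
(30692 + 34730)/(5191 + (35 + 56)²) = 65422/(5191 + 91²) = 65422/(5191 + 8281) = 65422/13472 = 65422*(1/13472) = 32711/6736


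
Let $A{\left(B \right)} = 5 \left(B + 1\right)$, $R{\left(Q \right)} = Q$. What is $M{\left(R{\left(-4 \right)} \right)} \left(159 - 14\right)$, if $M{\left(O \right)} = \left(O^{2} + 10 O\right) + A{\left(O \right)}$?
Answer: $-5655$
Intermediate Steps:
$A{\left(B \right)} = 5 + 5 B$ ($A{\left(B \right)} = 5 \left(1 + B\right) = 5 + 5 B$)
$M{\left(O \right)} = 5 + O^{2} + 15 O$ ($M{\left(O \right)} = \left(O^{2} + 10 O\right) + \left(5 + 5 O\right) = 5 + O^{2} + 15 O$)
$M{\left(R{\left(-4 \right)} \right)} \left(159 - 14\right) = \left(5 + \left(-4\right)^{2} + 15 \left(-4\right)\right) \left(159 - 14\right) = \left(5 + 16 - 60\right) 145 = \left(-39\right) 145 = -5655$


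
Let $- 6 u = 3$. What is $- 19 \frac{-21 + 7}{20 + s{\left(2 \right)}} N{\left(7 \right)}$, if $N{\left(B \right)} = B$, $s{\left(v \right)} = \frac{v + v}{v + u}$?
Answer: $\frac{2793}{34} \approx 82.147$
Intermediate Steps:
$u = - \frac{1}{2}$ ($u = \left(- \frac{1}{6}\right) 3 = - \frac{1}{2} \approx -0.5$)
$s{\left(v \right)} = \frac{2 v}{- \frac{1}{2} + v}$ ($s{\left(v \right)} = \frac{v + v}{v - \frac{1}{2}} = \frac{2 v}{- \frac{1}{2} + v}$)
$- 19 \frac{-21 + 7}{20 + s{\left(2 \right)}} N{\left(7 \right)} = - 19 \frac{-21 + 7}{20 + 4 \cdot 2 \frac{1}{-1 + 2 \cdot 2}} \cdot 7 = - 19 \left(- \frac{14}{20 + 4 \cdot 2 \frac{1}{-1 + 4}}\right) 7 = - 19 \left(- \frac{14}{20 + 4 \cdot 2 \cdot \frac{1}{3}}\right) 7 = - 19 \left(- \frac{14}{20 + \frac{8}{3}}\right) 7 = - 19 \left(- \frac{14}{\frac{68}{3}}\right) 7 = - 19 \left(\left(-14\right) \frac{3}{68}\right) 7 = \left(-19\right) \left(- \frac{21}{34}\right) 7 = \frac{399}{34} \cdot 7 = \frac{2793}{34}$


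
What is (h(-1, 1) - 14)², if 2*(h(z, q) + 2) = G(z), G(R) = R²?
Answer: 961/4 ≈ 240.25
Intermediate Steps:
h(z, q) = -2 + z²/2
(h(-1, 1) - 14)² = ((-2 + (½)*(-1)²) - 14)² = ((-2 + (½)*1) - 14)² = ((-2 + ½) - 14)² = (-3/2 - 14)² = (-31/2)² = 961/4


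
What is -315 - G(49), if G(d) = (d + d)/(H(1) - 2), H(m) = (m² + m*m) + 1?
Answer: -413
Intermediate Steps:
H(m) = 1 + 2*m² (H(m) = (m² + m²) + 1 = 2*m² + 1 = 1 + 2*m²)
G(d) = 2*d (G(d) = (d + d)/((1 + 2*1²) - 2) = (2*d)/((1 + 2*1) - 2) = (2*d)/((1 + 2) - 2) = (2*d)/(3 - 2) = (2*d)/1 = (2*d)*1 = 2*d)
-315 - G(49) = -315 - 2*49 = -315 - 1*98 = -315 - 98 = -413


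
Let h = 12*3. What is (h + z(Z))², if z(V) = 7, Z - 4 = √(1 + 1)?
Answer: 1849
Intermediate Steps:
Z = 4 + √2 (Z = 4 + √(1 + 1) = 4 + √2 ≈ 5.4142)
h = 36
(h + z(Z))² = (36 + 7)² = 43² = 1849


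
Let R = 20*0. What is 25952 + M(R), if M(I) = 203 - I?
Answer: 26155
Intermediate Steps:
R = 0
25952 + M(R) = 25952 + (203 - 1*0) = 25952 + (203 + 0) = 25952 + 203 = 26155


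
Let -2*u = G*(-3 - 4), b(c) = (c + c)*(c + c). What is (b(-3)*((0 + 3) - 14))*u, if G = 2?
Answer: -2772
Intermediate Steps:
b(c) = 4*c² (b(c) = (2*c)*(2*c) = 4*c²)
u = 7 (u = -(-3 - 4) = -(-7) = -½*(-14) = 7)
(b(-3)*((0 + 3) - 14))*u = ((4*(-3)²)*((0 + 3) - 14))*7 = ((4*9)*(3 - 14))*7 = (36*(-11))*7 = -396*7 = -2772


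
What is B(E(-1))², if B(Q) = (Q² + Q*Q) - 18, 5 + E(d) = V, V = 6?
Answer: 256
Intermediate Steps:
E(d) = 1 (E(d) = -5 + 6 = 1)
B(Q) = -18 + 2*Q² (B(Q) = (Q² + Q²) - 18 = 2*Q² - 18 = -18 + 2*Q²)
B(E(-1))² = (-18 + 2*1²)² = (-18 + 2*1)² = (-18 + 2)² = (-16)² = 256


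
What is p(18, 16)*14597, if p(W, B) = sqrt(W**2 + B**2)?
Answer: 29194*sqrt(145) ≈ 3.5154e+5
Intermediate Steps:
p(W, B) = sqrt(B**2 + W**2)
p(18, 16)*14597 = sqrt(16**2 + 18**2)*14597 = sqrt(256 + 324)*14597 = sqrt(580)*14597 = (2*sqrt(145))*14597 = 29194*sqrt(145)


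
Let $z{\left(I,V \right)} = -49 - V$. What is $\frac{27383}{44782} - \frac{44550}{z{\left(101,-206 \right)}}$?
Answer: $- \frac{1990738969}{7030774} \approx -283.15$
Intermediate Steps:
$\frac{27383}{44782} - \frac{44550}{z{\left(101,-206 \right)}} = \frac{27383}{44782} - \frac{44550}{-49 - -206} = 27383 \cdot \frac{1}{44782} - \frac{44550}{-49 + 206} = \frac{27383}{44782} - \frac{44550}{157} = - \frac{1990738969}{7030774}$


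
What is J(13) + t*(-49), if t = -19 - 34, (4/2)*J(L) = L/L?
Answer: 5195/2 ≈ 2597.5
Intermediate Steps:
J(L) = ½ (J(L) = (L/L)/2 = (½)*1 = ½)
t = -53
J(13) + t*(-49) = ½ - 53*(-49) = ½ + 2597 = 5195/2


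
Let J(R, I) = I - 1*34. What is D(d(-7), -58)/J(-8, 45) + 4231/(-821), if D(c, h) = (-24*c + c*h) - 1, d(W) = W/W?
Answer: -114684/9031 ≈ -12.699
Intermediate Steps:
J(R, I) = -34 + I (J(R, I) = I - 34 = -34 + I)
d(W) = 1
D(c, h) = -1 - 24*c + c*h
D(d(-7), -58)/J(-8, 45) + 4231/(-821) = (-1 - 24*1 + 1*(-58))/(-34 + 45) + 4231/(-821) = (-1 - 24 - 58)/11 + 4231*(-1/821) = -83*1/11 - 4231/821 = -83/11 - 4231/821 = -114684/9031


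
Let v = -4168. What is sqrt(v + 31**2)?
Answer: I*sqrt(3207) ≈ 56.63*I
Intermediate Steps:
sqrt(v + 31**2) = sqrt(-4168 + 31**2) = sqrt(-4168 + 961) = sqrt(-3207) = I*sqrt(3207)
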